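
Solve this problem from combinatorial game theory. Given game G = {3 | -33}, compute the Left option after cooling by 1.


Original game: {3 | -33} (a switch {a | b} with a > b).
Cooling by t (for t below the temperature (a - b)/2 = 18) taxes each move by t: {a | b} cooled by t is {a - t | b + t}.
Cooling amount: t = 1
Cooled Left option: 3 - 1 = 2
Cooled Right option: -33 + 1 = -32
Cooled game: {2 | -32}
Left option = 2

2


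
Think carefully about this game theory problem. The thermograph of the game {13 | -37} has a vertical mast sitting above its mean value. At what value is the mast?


Game = {13 | -37}, a switch {a | b} with numbers a > b.
Its thermograph has left wall a - t and right wall b + t, which meet at t = (a - b)/2, where both equal (a + b)/2. So the mast (mean value) is at (a + b)/2.
Mean = (13 + (-37))/2 = -24/2 = -12

-12


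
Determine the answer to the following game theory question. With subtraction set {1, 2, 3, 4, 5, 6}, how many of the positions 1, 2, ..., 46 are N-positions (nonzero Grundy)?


Subtraction set S = {1, 2, 3, 4, 5, 6}, so G(n) = n mod 7.
G(n) = 0 when n is a multiple of 7.
Multiples of 7 in [1, 46]: 6
N-positions (nonzero Grundy) = 46 - 6 = 40

40


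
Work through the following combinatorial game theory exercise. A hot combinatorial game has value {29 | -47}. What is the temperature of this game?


The game is {29 | -47}, a switch {a | b} with numbers a > b.
Cooling {a | b} by t gives {a - t | b + t}, which stops being hot when a - t = b + t, i.e. at t = (a - b)/2. So the temperature of a switch is (a - b)/2.
Temperature = (Left option - Right option) / 2
= (29 - (-47)) / 2
= 76 / 2
= 38

38


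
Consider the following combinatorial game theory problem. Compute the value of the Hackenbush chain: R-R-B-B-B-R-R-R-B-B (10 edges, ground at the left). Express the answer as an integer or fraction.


Edges (from ground): R-R-B-B-B-R-R-R-B-B
By Berlekamp's sign-expansion rule, a Blue-Red Hackenbush stalk has the value of the surreal number whose sign sequence is the edge sequence with B -> + and R -> -.
Sign sequence: --+++---++
Trace the sign expansion in the surreal number tree, starting from 0:
Edge 1: R (sign -) -> bounds (-inf, 0), value = -1
Edge 2: R (sign -) -> bounds (-inf, -1), value = -2
Edge 3: B (sign +) -> bounds (-2, -1), value = -3/2
Edge 4: B (sign +) -> bounds (-3/2, -1), value = -5/4
Edge 5: B (sign +) -> bounds (-5/4, -1), value = -9/8
Edge 6: R (sign -) -> bounds (-5/4, -9/8), value = -19/16
Edge 7: R (sign -) -> bounds (-5/4, -19/16), value = -39/32
Edge 8: R (sign -) -> bounds (-5/4, -39/32), value = -79/64
Edge 9: B (sign +) -> bounds (-79/64, -39/32), value = -157/128
Edge 10: B (sign +) -> bounds (-157/128, -39/32), value = -313/256
Game value = -313/256

-313/256


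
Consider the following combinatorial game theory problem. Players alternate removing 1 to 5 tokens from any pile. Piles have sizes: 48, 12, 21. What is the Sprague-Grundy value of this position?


Subtraction set: {1, 2, 3, 4, 5}
For this subtraction set, G(n) = n mod 6 (period = max + 1 = 6).
Pile 1 (size 48): G(48) = 48 mod 6 = 0
Pile 2 (size 12): G(12) = 12 mod 6 = 0
Pile 3 (size 21): G(21) = 21 mod 6 = 3
Total Grundy value = XOR of all: 0 XOR 0 XOR 3 = 3

3


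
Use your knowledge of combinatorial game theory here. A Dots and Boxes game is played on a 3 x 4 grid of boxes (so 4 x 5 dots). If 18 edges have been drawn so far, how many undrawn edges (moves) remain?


Grid: 3 x 4 boxes, i.e. 4 rows and 5 columns of dots.
Horizontal edges: (rows + 1) * cols = 4 * 4 = 16
Vertical edges: rows * (cols + 1) = 3 * 5 = 15
Total edges: 16 + 15 = 31
Edges drawn: 18
Remaining: 31 - 18 = 13

13


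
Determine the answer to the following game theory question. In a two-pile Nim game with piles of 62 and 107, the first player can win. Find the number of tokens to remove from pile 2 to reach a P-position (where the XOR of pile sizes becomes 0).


Piles: 62 and 107
Current XOR: 62 XOR 107 = 85 (non-zero, so this is an N-position).
To make the XOR zero, we need to find a move that balances the piles.
For pile 2 (size 107): target = 107 XOR 85 = 62
We reduce pile 2 from 107 to 62.
Tokens removed: 107 - 62 = 45
Verification: 62 XOR 62 = 0

45


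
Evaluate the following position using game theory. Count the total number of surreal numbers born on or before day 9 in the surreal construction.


Day 0: {|} = 0 is born. Count = 1.
Day n: the number of surreal numbers born by day n is 2^(n+1) - 1.
By day 0: 2^1 - 1 = 1
By day 1: 2^2 - 1 = 3
By day 2: 2^3 - 1 = 7
By day 3: 2^4 - 1 = 15
By day 4: 2^5 - 1 = 31
By day 5: 2^6 - 1 = 63
By day 6: 2^7 - 1 = 127
By day 7: 2^8 - 1 = 255
By day 8: 2^9 - 1 = 511
By day 9: 2^10 - 1 = 1023
By day 9: 1023 surreal numbers.

1023


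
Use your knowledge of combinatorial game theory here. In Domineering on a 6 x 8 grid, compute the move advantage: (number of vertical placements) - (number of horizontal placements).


Board is 6 x 8 (rows x cols).
Left (vertical) placements: (rows-1) * cols = 5 * 8 = 40
Right (horizontal) placements: rows * (cols-1) = 6 * 7 = 42
Advantage = Left - Right = 40 - 42 = -2

-2


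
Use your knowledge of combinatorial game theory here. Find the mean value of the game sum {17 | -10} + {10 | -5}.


G1 = {17 | -10}, G2 = {10 | -5}
Each is a switch {a | b} with numbers a > b; its mean value is (a + b)/2, and mean value is additive over game sums: m(G1 + G2) = m(G1) + m(G2).
Mean of G1 = (17 + (-10))/2 = 7/2 = 7/2
Mean of G2 = (10 + (-5))/2 = 5/2 = 5/2
Mean of G1 + G2 = 7/2 + 5/2 = 6

6


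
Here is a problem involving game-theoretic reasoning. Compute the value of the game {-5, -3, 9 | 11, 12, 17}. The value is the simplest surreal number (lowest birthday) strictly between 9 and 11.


Left options: {-5, -3, 9}, max = 9
Right options: {11, 12, 17}, min = 11
All options are numbers and max(Left) < min(Right), so by the simplicity theorem the value is the simplest (earliest-born) number strictly between 9 and 11.
The only integer strictly between 9 and 11 is 10.
No non-integer in the interval can be simpler: if x is a non-integer in the interval, then floor(x) or ceil(x) also lies in the interval (the interval contains an integer), and both are proper prefixes of x's sign expansion, i.e. born earlier. So the game value is 10.
Game value = 10

10


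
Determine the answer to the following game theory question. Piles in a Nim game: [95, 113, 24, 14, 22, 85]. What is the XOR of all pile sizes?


We need the XOR (exclusive or) of all pile sizes.
After XOR-ing pile 1 (size 95): 0 XOR 95 = 95
After XOR-ing pile 2 (size 113): 95 XOR 113 = 46
After XOR-ing pile 3 (size 24): 46 XOR 24 = 54
After XOR-ing pile 4 (size 14): 54 XOR 14 = 56
After XOR-ing pile 5 (size 22): 56 XOR 22 = 46
After XOR-ing pile 6 (size 85): 46 XOR 85 = 123
The Nim-value of this position is 123.

123


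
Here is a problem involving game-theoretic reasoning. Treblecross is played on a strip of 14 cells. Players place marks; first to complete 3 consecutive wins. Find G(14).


Treblecross: place X on empty cells; 3-in-a-row wins.
Playing within two cells of an existing X lets the opponent win at once, so sensible play treats the cells i-2..i+2 around each X as dead. The player left with no safe cell loses, so this is a normal-play take-away game on strips of safe cells.
Placing X at cell i (0-indexed) of a strip of k safe cells leaves independent strips of sizes max(0, i-2) and max(0, k-i-3). Hence G(k) = mex{ G(max(0,i-2)) XOR G(max(0,k-i-3)) : 0 <= i < k }, with G(0) = 0.
G(1): splits (0,0):0^0=0 -> mex({0}) = 1
G(2): splits (0,0):0^0=0 -> mex({0}) = 1
G(3): splits (0,0):0^0=0 -> mex({0}) = 1
G(4): splits (0,1):0^1=1 (0,0):0^0=0 -> mex({0, 1}) = 2
G(5): splits (0,2):0^1=1 (0,1):0^1=1 (0,0):0^0=0 -> mex({0, 1}) = 2
G(6) = mex({1}) = 0
G(7) = mex({0, 1, 2}) = 3
G(8) = mex({0, 1, 2}) = 3
G(9) = mex({0, 2}) = 1
G(10) = mex({0, 2, 3}) = 1
G(11) = mex({0, 3}) = 1
G(12) = mex({1, 3}) = 0
G(13) = mex({0, 1, 2, 3}) = 4
G(14) = mex({0, 1, 2}) = 3
Therefore G(14) = 3.

3


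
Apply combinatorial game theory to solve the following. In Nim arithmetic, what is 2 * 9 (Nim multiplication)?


Nim multiplication is bilinear over XOR: (u XOR v) * w = (u*w) XOR (v*w).
So we split each operand into its bit components and XOR the pairwise Nim products.
2 = 2 (as XOR of powers of 2).
9 = 1 + 8 (as XOR of powers of 2).
Using the standard Nim-product table on single bits:
  2*2 = 3,   2*4 = 8,   2*8 = 12,
  4*4 = 6,   4*8 = 11,  8*8 = 13,
and  1*x = x (identity), k*l = l*k (commutative).
Pairwise Nim products:
  2 * 1 = 2
  2 * 8 = 12
XOR them: 2 XOR 12 = 14.
Result: 2 * 9 = 14 (in Nim).

14


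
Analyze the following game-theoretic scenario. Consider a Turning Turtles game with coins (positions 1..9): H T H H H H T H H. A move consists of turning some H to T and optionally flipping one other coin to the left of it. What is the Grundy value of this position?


Coins: H T H H H H T H H
Key fact: a single head at position k behaves exactly like a Nim heap of size k (turning it to T and optionally flipping a coin at j < k corresponds to moving the heap from k to j, or to 0), and heads combine as a disjunctive sum (two heads at the same place would cancel, matching j XOR j = 0). So the Nim-value is the XOR of the 1-indexed positions of the heads.
Face-up positions (1-indexed): [1, 3, 4, 5, 6, 8, 9]
XOR 0 with 1: 0 XOR 1 = 1
XOR 1 with 3: 1 XOR 3 = 2
XOR 2 with 4: 2 XOR 4 = 6
XOR 6 with 5: 6 XOR 5 = 3
XOR 3 with 6: 3 XOR 6 = 5
XOR 5 with 8: 5 XOR 8 = 13
XOR 13 with 9: 13 XOR 9 = 4
Nim-value = 4

4


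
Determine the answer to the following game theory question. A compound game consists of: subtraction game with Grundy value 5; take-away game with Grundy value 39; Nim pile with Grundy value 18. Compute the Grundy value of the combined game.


By the Sprague-Grundy theorem, the Grundy value of a sum of games is the XOR of individual Grundy values.
subtraction game: Grundy value = 5. Running XOR: 0 XOR 5 = 5
take-away game: Grundy value = 39. Running XOR: 5 XOR 39 = 34
Nim pile: Grundy value = 18. Running XOR: 34 XOR 18 = 48
The combined Grundy value is 48.

48


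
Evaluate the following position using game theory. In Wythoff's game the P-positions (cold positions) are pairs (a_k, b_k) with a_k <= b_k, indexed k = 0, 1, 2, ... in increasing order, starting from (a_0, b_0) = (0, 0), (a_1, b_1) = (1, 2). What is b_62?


By Wythoff's theorem, a_k = floor(k * phi) and b_k = floor(k * phi^2) = a_k + k, where phi = (1 + sqrt(5))/2 is the golden ratio.
phi = (1 + sqrt(5))/2 = 1.618034
phi^2 = phi + 1 = 2.618034
k = 62
k * phi^2 = 62 * 2.618034 = 162.318107
b_62 = floor(k * phi^2) = 162 (check: a_62 + k = 100 + 62 = 162)

162


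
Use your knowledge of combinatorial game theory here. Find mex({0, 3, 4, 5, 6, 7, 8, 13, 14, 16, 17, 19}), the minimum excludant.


Set = {0, 3, 4, 5, 6, 7, 8, 13, 14, 16, 17, 19}
0 is in the set.
1 is NOT in the set. This is the mex.
mex = 1

1


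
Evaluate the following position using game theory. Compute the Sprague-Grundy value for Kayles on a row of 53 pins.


Kayles: a move removes 1 or 2 adjacent pins from a contiguous row.
Removing pins from a row of k leaves two independent rows (a, b) with a + b = k - 1 (one pin) or a + b = k - 2 (two pins); an end removal gives a = 0.
By Sprague-Grundy, G(k) = mex{ G(a) XOR G(b) } over all these splits. G(0) = 0.
G(1): splits (0,0):0^0=0 -> mex({0}) = 1
G(2): splits (0,1):0^1=1 (0,0):0^0=0 -> mex({0, 1}) = 2
G(3): splits (0,2):0^2=2 (1,1):1^1=0 (0,1):0^1=1 -> mex({0, 1, 2}) = 3
G(4): splits (0,3):0^3=3 (1,2):1^2=3 (0,2):0^2=2 (1,1):1^1=0 -> mex({0, 2, 3}) = 1
G(5): splits (0,4):0^1=1 (1,3):1^3=2 (2,2):2^2=0 (0,3):0^3=3 (1,2):1^2=3 -> mex({0, 1, 2, 3}) = 4
G(6) = mex({0, 1, 2, 4}) = 3
G(7) = mex({0, 1, 3, 4, 5}) = 2
G(8) = mex({0, 2, 3, 5, 6}) = 1
G(9) = mex({0, 1, 2, 3, 6, 7}) = 4
G(10) = mex({0, 1, 3, 4, 5, 7}) = 2
G(11) = mex({0, 1, 2, 3, 4, 5}) = 6
G(12) = mex({0, 1, 2, 3, 5, 6, 7}) = 4
G(13) = mex({0, 2, 3, 4, 6, 7}) = 1
G(14) = mex({0, 1, 4, 5, 6, 7}) = 2
G(15) = mex({0, 1, 2, 3, 4, 5, 6}) = 7
G(16) = mex({0, 2, 3, 5, 6, 7}) = 1
G(17) = mex({0, 1, 2, 3, 5, 6, 7}) = 4
G(18) = mex({0, 1, 2, 4, 5, 6}) = 3
G(19) = mex({0, 1, 3, 4, 5, 7}) = 2
G(20) = mex({0, 2, 3, 4, 5, 6, 7}) = 1
G(21) = mex({0, 1, 2, 3, 5, 6, 7}) = 4
G(22) = mex({0, 1, 2, 3, 4, 5, 7}) = 6
G(23) = mex({0, 1, 2, 3, 4, 5, 6}) = 7
G(24) = mex({0, 1, 2, 3, 5, 6, 7}) = 4
G(25) = mex({0, 2, 3, 4, 6, 7}) = 1
G(26) = mex({0, 1, 3, 4, 5, 6, 7}) = 2
G(27) = mex({0, 1, 2, 3, 4, 5, 6, 7}) = 8
G(28) = mex({0, 1, 2, 3, 4, 6, 7, 8}) = 5
G(29) = mex({0, 1, 2, 3, 5, 6, 7, 8, 9}) = 4
G(30) = mex({0, 1, 2, 3, 4, 5, 6, 9, 10}) = 7
G(31) = mex({0, 1, 3, 4, 5, 7, 10, 11}) = 2
G(32) = mex({0, 2, 3, 4, 5, 6, 7, 9, 11}) = 1
G(33) = mex({0, 1, 2, 3, 4, 5, 6, 7, 9, 12}) = 8
G(34) = mex({0, 1, 2, 3, 4, 5, 7, 8, 11, 12}) = 6
G(35) = mex({0, 1, 2, 3, 4, 5, 6, 8, 9, 10, 11}) = 7
G(36) = mex({0, 1, 2, 3, 5, 6, 7, 9, 10}) = 4
G(37) = mex({0, 2, 3, 4, 6, 7, 9, 10, 11, 12}) = 1
G(38) = mex({0, 1, 3, 4, 5, 6, 7, 9, 10, 11, 12}) = 2
G(39) = mex({0, 1, 2, 4, 5, 6, 7, 9, 10, 12, 14}) = 3
G(40) = mex({0, 2, 3, 4, 6, 7, 11, 12, 14}) = 1
G(41) = mex({0, 1, 2, 3, 5, 6, 7, 9, 10, 11, 12}) = 4
G(42) = mex({0, 1, 2, 3, 4, 5, 6, 9, 10}) = 7
G(43) = mex({0, 1, 3, 4, 5, 7, 9, 10, 12, 15}) = 2
G(44) = mex({0, 2, 3, 4, 5, 6, 7, 9, 10, 12, 15}) = 1
G(45) = mex({0, 1, 2, 3, 4, 5, 6, 7, 9, 10, 12, 14}) = 8
G(46) = mex({0, 1, 3, 4, 5, 7, 8, 11, 12, 14}) = 2
G(47) = mex({0, 1, 2, 3, 4, 5, 6, 8, 9, 10, 11, 12}) = 7
G(48) = mex({0, 1, 2, 3, 5, 6, 7, 9, 10}) = 4
G(49) = mex({0, 2, 3, 4, 6, 7, 9, 10, 11, 12, 15}) = 1
G(50) = mex({0, 1, 4, 5, 6, 7, 9, 11, 12, 14, 15}) = 2
G(51) = mex({0, 1, 2, 3, 4, 5, 6, 7, 9, 12, 14, 15}) = 8
G(52) = mex({0, 2, 3, 4, 5, 6, 7, 8, 11, 12, 15}) = 1
G(53) = mex({0, 1, 2, 3, 5, 6, 7, 8, 9, 10, 11, 12}) = 4
Therefore G(53) = 4.

4


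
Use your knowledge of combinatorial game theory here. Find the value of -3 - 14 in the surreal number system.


x = -3, y = 14
x - y = -3 - 14 = -17

-17


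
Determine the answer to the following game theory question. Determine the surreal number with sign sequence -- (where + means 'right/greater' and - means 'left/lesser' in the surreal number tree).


Sign expansion: --
Rule: track bounds (lo, hi), initially (-inf, +inf). On '+', the current value becomes lo and we move to the simplest number in (value, hi): value + 1 if hi = +inf, otherwise the midpoint (value + hi)/2. On '-', the current value becomes hi and we move to value - 1 if lo = -inf, otherwise the midpoint (lo + value)/2.
Start at 0.
Step 1: sign = -, move left. Bounds: (-inf, 0). Value = -1
Step 2: sign = -, move left. Bounds: (-inf, -1). Value = -2
The surreal number with sign expansion -- is -2.

-2


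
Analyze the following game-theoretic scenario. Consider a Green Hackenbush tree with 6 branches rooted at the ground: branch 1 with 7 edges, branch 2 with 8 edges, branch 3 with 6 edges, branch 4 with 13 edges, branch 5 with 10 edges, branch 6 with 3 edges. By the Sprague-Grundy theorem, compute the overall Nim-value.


The tree has 6 branches from the ground vertex.
In Green Hackenbush, the Nim-value of a simple path of length k is k.
Branch 1: length 7, Nim-value = 7
Branch 2: length 8, Nim-value = 8
Branch 3: length 6, Nim-value = 6
Branch 4: length 13, Nim-value = 13
Branch 5: length 10, Nim-value = 10
Branch 6: length 3, Nim-value = 3
Total Nim-value = XOR of all branch values:
0 XOR 7 = 7
7 XOR 8 = 15
15 XOR 6 = 9
9 XOR 13 = 4
4 XOR 10 = 14
14 XOR 3 = 13
Nim-value of the tree = 13

13


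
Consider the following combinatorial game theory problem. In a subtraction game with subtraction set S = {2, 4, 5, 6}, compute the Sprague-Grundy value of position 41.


The subtraction set is S = {2, 4, 5, 6}.
G(k) = mex{ G(k - s) : s in S, s <= k }. We compute iteratively: G(0) = 0.
G(1) = mex({}) = 0
G(2) = mex({0}) = 1
G(3) = mex({0}) = 1
G(4) = mex({0, 1}) = 2
G(5) = mex({0, 1}) = 2
G(6) = mex({0, 1, 2}) = 3
G(7) = mex({0, 1, 2}) = 3
G(8) = mex({1, 2, 3}) = 0
G(9) = mex({1, 2, 3}) = 0
G(10) = mex({0, 2, 3}) = 1
G(11) = mex({0, 2, 3}) = 1
G(12) = mex({0, 1, 3}) = 2
G(13) = mex({0, 1, 3}) = 2
Observe that G(8)..G(13) = 0, 0, 1, 1, 2, 2 repeats G(0)..G(5) = 0, 0, 1, 1, 2, 2.
For k >= max(S) = 6, G(k) is determined by the previous 6 values G(k-6)..G(k-1); a window of 6 consecutive values has recurred shifted by 8, so by induction G(k + 8) = G(k) for all k >= 0: the sequence is periodic from the start with period 8.
One period: G(0..7) = 0, 0, 1, 1, 2, 2, 3, 3.
41 mod 8 = 1, so G(41) = G(1) = 0.

0


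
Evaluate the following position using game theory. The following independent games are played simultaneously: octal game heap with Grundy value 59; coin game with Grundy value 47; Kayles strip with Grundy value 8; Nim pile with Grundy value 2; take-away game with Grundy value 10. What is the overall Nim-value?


By the Sprague-Grundy theorem, the Grundy value of a sum of games is the XOR of individual Grundy values.
octal game heap: Grundy value = 59. Running XOR: 0 XOR 59 = 59
coin game: Grundy value = 47. Running XOR: 59 XOR 47 = 20
Kayles strip: Grundy value = 8. Running XOR: 20 XOR 8 = 28
Nim pile: Grundy value = 2. Running XOR: 28 XOR 2 = 30
take-away game: Grundy value = 10. Running XOR: 30 XOR 10 = 20
The combined Grundy value is 20.

20


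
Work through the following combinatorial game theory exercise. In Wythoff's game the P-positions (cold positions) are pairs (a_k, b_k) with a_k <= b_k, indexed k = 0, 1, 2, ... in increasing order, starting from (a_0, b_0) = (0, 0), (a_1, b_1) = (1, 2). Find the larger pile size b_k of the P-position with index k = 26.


By Wythoff's theorem, a_k = floor(k * phi) and b_k = floor(k * phi^2) = a_k + k, where phi = (1 + sqrt(5))/2 is the golden ratio.
phi = (1 + sqrt(5))/2 = 1.618034
phi^2 = phi + 1 = 2.618034
k = 26
k * phi^2 = 26 * 2.618034 = 68.068884
b_26 = floor(k * phi^2) = 68 (check: a_26 + k = 42 + 26 = 68)

68


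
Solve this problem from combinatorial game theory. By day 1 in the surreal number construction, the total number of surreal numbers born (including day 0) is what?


Day 0: {|} = 0 is born. Count = 1.
Day n: the number of surreal numbers born by day n is 2^(n+1) - 1.
By day 0: 2^1 - 1 = 1
By day 1: 2^2 - 1 = 3
By day 1: 3 surreal numbers.

3


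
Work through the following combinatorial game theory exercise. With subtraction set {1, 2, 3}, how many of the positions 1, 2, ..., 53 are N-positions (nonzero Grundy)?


Subtraction set S = {1, 2, 3}, so G(n) = n mod 4.
G(n) = 0 when n is a multiple of 4.
Multiples of 4 in [1, 53]: 13
N-positions (nonzero Grundy) = 53 - 13 = 40

40


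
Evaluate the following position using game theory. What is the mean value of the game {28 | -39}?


Game = {28 | -39}, a switch {a | b} with numbers a > b.
Its thermograph has left wall a - t and right wall b + t, which meet at t = (a - b)/2, where both equal (a + b)/2. So the mast (mean value) is at (a + b)/2.
Mean = (28 + (-39))/2 = -11/2 = -11/2

-11/2


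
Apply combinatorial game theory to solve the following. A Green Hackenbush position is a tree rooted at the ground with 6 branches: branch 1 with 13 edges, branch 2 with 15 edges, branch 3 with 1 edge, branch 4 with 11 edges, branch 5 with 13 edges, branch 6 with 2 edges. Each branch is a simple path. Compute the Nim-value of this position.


The tree has 6 branches from the ground vertex.
In Green Hackenbush, the Nim-value of a simple path of length k is k.
Branch 1: length 13, Nim-value = 13
Branch 2: length 15, Nim-value = 15
Branch 3: length 1, Nim-value = 1
Branch 4: length 11, Nim-value = 11
Branch 5: length 13, Nim-value = 13
Branch 6: length 2, Nim-value = 2
Total Nim-value = XOR of all branch values:
0 XOR 13 = 13
13 XOR 15 = 2
2 XOR 1 = 3
3 XOR 11 = 8
8 XOR 13 = 5
5 XOR 2 = 7
Nim-value of the tree = 7

7


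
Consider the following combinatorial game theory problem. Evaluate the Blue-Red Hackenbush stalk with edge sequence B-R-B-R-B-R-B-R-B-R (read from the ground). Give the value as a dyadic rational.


Edges (from ground): B-R-B-R-B-R-B-R-B-R
By Berlekamp's sign-expansion rule, a Blue-Red Hackenbush stalk has the value of the surreal number whose sign sequence is the edge sequence with B -> + and R -> -.
Sign sequence: +-+-+-+-+-
Trace the sign expansion in the surreal number tree, starting from 0:
Edge 1: B (sign +) -> bounds (0, +inf), value = 1
Edge 2: R (sign -) -> bounds (0, 1), value = 1/2
Edge 3: B (sign +) -> bounds (1/2, 1), value = 3/4
Edge 4: R (sign -) -> bounds (1/2, 3/4), value = 5/8
Edge 5: B (sign +) -> bounds (5/8, 3/4), value = 11/16
Edge 6: R (sign -) -> bounds (5/8, 11/16), value = 21/32
Edge 7: B (sign +) -> bounds (21/32, 11/16), value = 43/64
Edge 8: R (sign -) -> bounds (21/32, 43/64), value = 85/128
Edge 9: B (sign +) -> bounds (85/128, 43/64), value = 171/256
Edge 10: R (sign -) -> bounds (85/128, 171/256), value = 341/512
Game value = 341/512

341/512


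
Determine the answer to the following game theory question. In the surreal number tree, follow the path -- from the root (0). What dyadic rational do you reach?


Sign expansion: --
Rule: track bounds (lo, hi), initially (-inf, +inf). On '+', the current value becomes lo and we move to the simplest number in (value, hi): value + 1 if hi = +inf, otherwise the midpoint (value + hi)/2. On '-', the current value becomes hi and we move to value - 1 if lo = -inf, otherwise the midpoint (lo + value)/2.
Start at 0.
Step 1: sign = -, move left. Bounds: (-inf, 0). Value = -1
Step 2: sign = -, move left. Bounds: (-inf, -1). Value = -2
The surreal number with sign expansion -- is -2.

-2


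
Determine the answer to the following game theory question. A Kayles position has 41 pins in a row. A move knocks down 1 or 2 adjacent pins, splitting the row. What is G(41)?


Kayles: a move removes 1 or 2 adjacent pins from a contiguous row.
Removing pins from a row of k leaves two independent rows (a, b) with a + b = k - 1 (one pin) or a + b = k - 2 (two pins); an end removal gives a = 0.
By Sprague-Grundy, G(k) = mex{ G(a) XOR G(b) } over all these splits. G(0) = 0.
G(1): splits (0,0):0^0=0 -> mex({0}) = 1
G(2): splits (0,1):0^1=1 (0,0):0^0=0 -> mex({0, 1}) = 2
G(3): splits (0,2):0^2=2 (1,1):1^1=0 (0,1):0^1=1 -> mex({0, 1, 2}) = 3
G(4): splits (0,3):0^3=3 (1,2):1^2=3 (0,2):0^2=2 (1,1):1^1=0 -> mex({0, 2, 3}) = 1
G(5): splits (0,4):0^1=1 (1,3):1^3=2 (2,2):2^2=0 (0,3):0^3=3 (1,2):1^2=3 -> mex({0, 1, 2, 3}) = 4
G(6) = mex({0, 1, 2, 4}) = 3
G(7) = mex({0, 1, 3, 4, 5}) = 2
G(8) = mex({0, 2, 3, 5, 6}) = 1
G(9) = mex({0, 1, 2, 3, 6, 7}) = 4
G(10) = mex({0, 1, 3, 4, 5, 7}) = 2
G(11) = mex({0, 1, 2, 3, 4, 5}) = 6
G(12) = mex({0, 1, 2, 3, 5, 6, 7}) = 4
G(13) = mex({0, 2, 3, 4, 6, 7}) = 1
G(14) = mex({0, 1, 4, 5, 6, 7}) = 2
G(15) = mex({0, 1, 2, 3, 4, 5, 6}) = 7
G(16) = mex({0, 2, 3, 5, 6, 7}) = 1
G(17) = mex({0, 1, 2, 3, 5, 6, 7}) = 4
G(18) = mex({0, 1, 2, 4, 5, 6}) = 3
G(19) = mex({0, 1, 3, 4, 5, 7}) = 2
G(20) = mex({0, 2, 3, 4, 5, 6, 7}) = 1
G(21) = mex({0, 1, 2, 3, 5, 6, 7}) = 4
G(22) = mex({0, 1, 2, 3, 4, 5, 7}) = 6
G(23) = mex({0, 1, 2, 3, 4, 5, 6}) = 7
G(24) = mex({0, 1, 2, 3, 5, 6, 7}) = 4
G(25) = mex({0, 2, 3, 4, 6, 7}) = 1
G(26) = mex({0, 1, 3, 4, 5, 6, 7}) = 2
G(27) = mex({0, 1, 2, 3, 4, 5, 6, 7}) = 8
G(28) = mex({0, 1, 2, 3, 4, 6, 7, 8}) = 5
G(29) = mex({0, 1, 2, 3, 5, 6, 7, 8, 9}) = 4
G(30) = mex({0, 1, 2, 3, 4, 5, 6, 9, 10}) = 7
G(31) = mex({0, 1, 3, 4, 5, 7, 10, 11}) = 2
G(32) = mex({0, 2, 3, 4, 5, 6, 7, 9, 11}) = 1
G(33) = mex({0, 1, 2, 3, 4, 5, 6, 7, 9, 12}) = 8
G(34) = mex({0, 1, 2, 3, 4, 5, 7, 8, 11, 12}) = 6
G(35) = mex({0, 1, 2, 3, 4, 5, 6, 8, 9, 10, 11}) = 7
G(36) = mex({0, 1, 2, 3, 5, 6, 7, 9, 10}) = 4
G(37) = mex({0, 2, 3, 4, 6, 7, 9, 10, 11, 12}) = 1
G(38) = mex({0, 1, 3, 4, 5, 6, 7, 9, 10, 11, 12}) = 2
G(39) = mex({0, 1, 2, 4, 5, 6, 7, 9, 10, 12, 14}) = 3
G(40) = mex({0, 2, 3, 4, 6, 7, 11, 12, 14}) = 1
G(41) = mex({0, 1, 2, 3, 5, 6, 7, 9, 10, 11, 12}) = 4
Therefore G(41) = 4.

4


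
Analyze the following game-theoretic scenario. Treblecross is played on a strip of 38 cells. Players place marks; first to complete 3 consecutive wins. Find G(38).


Treblecross: place X on empty cells; 3-in-a-row wins.
Playing within two cells of an existing X lets the opponent win at once, so sensible play treats the cells i-2..i+2 around each X as dead. The player left with no safe cell loses, so this is a normal-play take-away game on strips of safe cells.
Placing X at cell i (0-indexed) of a strip of k safe cells leaves independent strips of sizes max(0, i-2) and max(0, k-i-3). Hence G(k) = mex{ G(max(0,i-2)) XOR G(max(0,k-i-3)) : 0 <= i < k }, with G(0) = 0.
G(1): splits (0,0):0^0=0 -> mex({0}) = 1
G(2): splits (0,0):0^0=0 -> mex({0}) = 1
G(3): splits (0,0):0^0=0 -> mex({0}) = 1
G(4): splits (0,1):0^1=1 (0,0):0^0=0 -> mex({0, 1}) = 2
G(5): splits (0,2):0^1=1 (0,1):0^1=1 (0,0):0^0=0 -> mex({0, 1}) = 2
G(6) = mex({1}) = 0
G(7) = mex({0, 1, 2}) = 3
G(8) = mex({0, 1, 2}) = 3
G(9) = mex({0, 2}) = 1
G(10) = mex({0, 2, 3}) = 1
G(11) = mex({0, 3}) = 1
G(12) = mex({1, 3}) = 0
G(13) = mex({0, 1, 2, 3}) = 4
G(14) = mex({0, 1, 2}) = 3
G(15) = mex({0, 1, 2}) = 3
G(16) = mex({0, 1, 2, 4}) = 3
G(17) = mex({0, 1, 3, 4}) = 2
G(18) = mex({0, 1, 3, 4}) = 2
G(19) = mex({0, 1, 3, 5}) = 2
G(20) = mex({0, 1, 2, 3, 5}) = 4
G(21) = mex({0, 1, 2, 3, 5}) = 4
G(22) = mex({1, 2, 6}) = 0
G(23) = mex({0, 1, 2, 3, 4, 6}) = 5
G(24) = mex({0, 1, 2, 3, 4}) = 5
G(25) = mex({0, 1, 3, 4, 7}) = 2
G(26) = mex({0, 1, 3, 4, 5, 7}) = 2
G(27) = mex({0, 1, 3, 5}) = 2
G(28) = mex({0, 1, 2, 5}) = 3
G(29) = mex({0, 1, 2, 4, 5, 6}) = 3
G(30) = mex({1, 2, 4, 6}) = 0
G(31) = mex({0, 1, 2, 3, 4, 6}) = 5
G(32) = mex({1, 2, 3, 4, 7}) = 0
G(33) = mex({0, 3, 7}) = 1
G(34) = mex({0, 2, 3, 5, 7}) = 1
G(35) = mex({0, 2, 3, 5, 6}) = 1
G(36) = mex({0, 1, 2, 5, 6}) = 3
G(37) = mex({0, 1, 2, 4, 5, 6}) = 3
G(38) = mex({0, 1, 2, 4}) = 3
Therefore G(38) = 3.

3


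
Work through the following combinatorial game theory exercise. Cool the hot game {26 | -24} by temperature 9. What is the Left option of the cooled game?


Original game: {26 | -24} (a switch {a | b} with a > b).
Cooling by t (for t below the temperature (a - b)/2 = 25) taxes each move by t: {a | b} cooled by t is {a - t | b + t}.
Cooling amount: t = 9
Cooled Left option: 26 - 9 = 17
Cooled Right option: -24 + 9 = -15
Cooled game: {17 | -15}
Left option = 17

17


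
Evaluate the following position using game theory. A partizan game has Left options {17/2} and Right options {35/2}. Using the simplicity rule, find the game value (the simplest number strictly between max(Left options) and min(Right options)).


Left options: {17/2}, max = 17/2
Right options: {35/2}, min = 35/2
All options are numbers and max(Left) < min(Right), so by the simplicity theorem the value is the simplest (earliest-born) number strictly between 17/2 and 35/2.
Integers 9 through 17 all lie strictly between 17/2 and 35/2.
Among integers, the simplest (lowest birthday = smallest |n|; 0 is born on day 0, +-n on day n) is 9.
No non-integer in the interval can be simpler: if x is a non-integer in the interval, then floor(x) or ceil(x) also lies in the interval (the interval contains an integer), and both are proper prefixes of x's sign expansion, i.e. born earlier. So the game value is 9.
Game value = 9

9


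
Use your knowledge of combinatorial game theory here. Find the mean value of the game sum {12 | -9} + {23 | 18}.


G1 = {12 | -9}, G2 = {23 | 18}
Each is a switch {a | b} with numbers a > b; its mean value is (a + b)/2, and mean value is additive over game sums: m(G1 + G2) = m(G1) + m(G2).
Mean of G1 = (12 + (-9))/2 = 3/2 = 3/2
Mean of G2 = (23 + (18))/2 = 41/2 = 41/2
Mean of G1 + G2 = 3/2 + 41/2 = 22

22


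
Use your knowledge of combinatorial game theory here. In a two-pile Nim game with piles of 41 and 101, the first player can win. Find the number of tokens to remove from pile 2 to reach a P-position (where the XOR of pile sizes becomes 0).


Piles: 41 and 101
Current XOR: 41 XOR 101 = 76 (non-zero, so this is an N-position).
To make the XOR zero, we need to find a move that balances the piles.
For pile 2 (size 101): target = 101 XOR 76 = 41
We reduce pile 2 from 101 to 41.
Tokens removed: 101 - 41 = 60
Verification: 41 XOR 41 = 0

60


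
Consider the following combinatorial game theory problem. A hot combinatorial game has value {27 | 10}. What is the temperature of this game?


The game is {27 | 10}, a switch {a | b} with numbers a > b.
Cooling {a | b} by t gives {a - t | b + t}, which stops being hot when a - t = b + t, i.e. at t = (a - b)/2. So the temperature of a switch is (a - b)/2.
Temperature = (Left option - Right option) / 2
= (27 - (10)) / 2
= 17 / 2
= 17/2

17/2


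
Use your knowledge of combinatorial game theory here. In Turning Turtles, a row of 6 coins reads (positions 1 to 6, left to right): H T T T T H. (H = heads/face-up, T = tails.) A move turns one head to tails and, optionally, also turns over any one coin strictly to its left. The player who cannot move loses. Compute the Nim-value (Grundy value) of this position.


Coins: H T T T T H
Key fact: a single head at position k behaves exactly like a Nim heap of size k (turning it to T and optionally flipping a coin at j < k corresponds to moving the heap from k to j, or to 0), and heads combine as a disjunctive sum (two heads at the same place would cancel, matching j XOR j = 0). So the Nim-value is the XOR of the 1-indexed positions of the heads.
Face-up positions (1-indexed): [1, 6]
XOR 0 with 1: 0 XOR 1 = 1
XOR 1 with 6: 1 XOR 6 = 7
Nim-value = 7

7


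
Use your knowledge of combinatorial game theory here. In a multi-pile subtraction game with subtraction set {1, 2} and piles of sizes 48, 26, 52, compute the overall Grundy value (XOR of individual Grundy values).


Subtraction set: {1, 2}
For this subtraction set, G(n) = n mod 3 (period = max + 1 = 3).
Pile 1 (size 48): G(48) = 48 mod 3 = 0
Pile 2 (size 26): G(26) = 26 mod 3 = 2
Pile 3 (size 52): G(52) = 52 mod 3 = 1
Total Grundy value = XOR of all: 0 XOR 2 XOR 1 = 3

3


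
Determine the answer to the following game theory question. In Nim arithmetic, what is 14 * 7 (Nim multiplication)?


Nim multiplication is bilinear over XOR: (u XOR v) * w = (u*w) XOR (v*w).
So we split each operand into its bit components and XOR the pairwise Nim products.
14 = 2 + 4 + 8 (as XOR of powers of 2).
7 = 1 + 2 + 4 (as XOR of powers of 2).
Using the standard Nim-product table on single bits:
  2*2 = 3,   2*4 = 8,   2*8 = 12,
  4*4 = 6,   4*8 = 11,  8*8 = 13,
and  1*x = x (identity), k*l = l*k (commutative).
Pairwise Nim products:
  2 * 1 = 2
  2 * 2 = 3
  2 * 4 = 8
  4 * 1 = 4
  4 * 2 = 8
  4 * 4 = 6
  8 * 1 = 8
  8 * 2 = 12
  8 * 4 = 11
XOR them: 2 XOR 3 XOR 8 XOR 4 XOR 8 XOR 6 XOR 8 XOR 12 XOR 11 = 12.
Result: 14 * 7 = 12 (in Nim).

12


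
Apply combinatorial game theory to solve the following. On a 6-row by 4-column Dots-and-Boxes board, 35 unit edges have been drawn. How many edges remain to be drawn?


Grid: 6 x 4 boxes, i.e. 7 rows and 5 columns of dots.
Horizontal edges: (rows + 1) * cols = 7 * 4 = 28
Vertical edges: rows * (cols + 1) = 6 * 5 = 30
Total edges: 28 + 30 = 58
Edges drawn: 35
Remaining: 58 - 35 = 23

23


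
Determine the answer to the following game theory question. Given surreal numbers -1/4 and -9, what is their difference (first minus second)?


x = -1/4, y = -9
Converting to common denominator: 4
x = -1/4, y = -36/4
x - y = -1/4 - -9 = 35/4

35/4


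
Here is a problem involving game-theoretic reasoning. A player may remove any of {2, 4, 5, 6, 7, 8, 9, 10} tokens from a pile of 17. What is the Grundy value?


The subtraction set is S = {2, 4, 5, 6, 7, 8, 9, 10}.
G(k) = mex{ G(k - s) : s in S, s <= k }. We compute iteratively: G(0) = 0.
G(1) = mex({}) = 0
G(2) = mex({0}) = 1
G(3) = mex({0}) = 1
G(4) = mex({0, 1}) = 2
G(5) = mex({0, 1}) = 2
G(6) = mex({0, 1, 2}) = 3
G(7) = mex({0, 1, 2}) = 3
G(8) = mex({0, 1, 2, 3}) = 4
G(9) = mex({0, 1, 2, 3}) = 4
G(10) = mex({0, 1, 2, 3, 4}) = 5
G(11) = mex({0, 1, 2, 3, 4}) = 5
G(12) = mex({1, 2, 3, 4, 5}) = 0
G(13) = mex({1, 2, 3, 4, 5}) = 0
G(14) = mex({0, 2, 3, 4, 5}) = 1
G(15) = mex({0, 2, 3, 4, 5}) = 1
G(16) = mex({0, 1, 3, 4, 5}) = 2
G(17) = mex({0, 1, 3, 4, 5}) = 2
Therefore G(17) = 2.

2


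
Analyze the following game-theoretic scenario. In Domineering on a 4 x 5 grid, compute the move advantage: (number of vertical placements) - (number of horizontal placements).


Board is 4 x 5 (rows x cols).
Left (vertical) placements: (rows-1) * cols = 3 * 5 = 15
Right (horizontal) placements: rows * (cols-1) = 4 * 4 = 16
Advantage = Left - Right = 15 - 16 = -1

-1


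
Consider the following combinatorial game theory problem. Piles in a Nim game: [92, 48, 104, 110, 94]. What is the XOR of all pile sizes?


We need the XOR (exclusive or) of all pile sizes.
After XOR-ing pile 1 (size 92): 0 XOR 92 = 92
After XOR-ing pile 2 (size 48): 92 XOR 48 = 108
After XOR-ing pile 3 (size 104): 108 XOR 104 = 4
After XOR-ing pile 4 (size 110): 4 XOR 110 = 106
After XOR-ing pile 5 (size 94): 106 XOR 94 = 52
The Nim-value of this position is 52.

52


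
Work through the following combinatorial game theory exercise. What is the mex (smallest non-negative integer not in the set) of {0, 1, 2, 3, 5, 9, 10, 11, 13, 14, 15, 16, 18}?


Set = {0, 1, 2, 3, 5, 9, 10, 11, 13, 14, 15, 16, 18}
0 is in the set.
1 is in the set.
2 is in the set.
3 is in the set.
4 is NOT in the set. This is the mex.
mex = 4

4


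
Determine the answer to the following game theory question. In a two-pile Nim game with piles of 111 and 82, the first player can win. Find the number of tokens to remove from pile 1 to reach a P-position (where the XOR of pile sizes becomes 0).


Piles: 111 and 82
Current XOR: 111 XOR 82 = 61 (non-zero, so this is an N-position).
To make the XOR zero, we need to find a move that balances the piles.
For pile 1 (size 111): target = 111 XOR 61 = 82
We reduce pile 1 from 111 to 82.
Tokens removed: 111 - 82 = 29
Verification: 82 XOR 82 = 0

29


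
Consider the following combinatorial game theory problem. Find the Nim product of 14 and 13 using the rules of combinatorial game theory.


Nim multiplication is bilinear over XOR: (u XOR v) * w = (u*w) XOR (v*w).
So we split each operand into its bit components and XOR the pairwise Nim products.
14 = 2 + 4 + 8 (as XOR of powers of 2).
13 = 1 + 4 + 8 (as XOR of powers of 2).
Using the standard Nim-product table on single bits:
  2*2 = 3,   2*4 = 8,   2*8 = 12,
  4*4 = 6,   4*8 = 11,  8*8 = 13,
and  1*x = x (identity), k*l = l*k (commutative).
Pairwise Nim products:
  2 * 1 = 2
  2 * 4 = 8
  2 * 8 = 12
  4 * 1 = 4
  4 * 4 = 6
  4 * 8 = 11
  8 * 1 = 8
  8 * 4 = 11
  8 * 8 = 13
XOR them: 2 XOR 8 XOR 12 XOR 4 XOR 6 XOR 11 XOR 8 XOR 11 XOR 13 = 1.
Result: 14 * 13 = 1 (in Nim).

1


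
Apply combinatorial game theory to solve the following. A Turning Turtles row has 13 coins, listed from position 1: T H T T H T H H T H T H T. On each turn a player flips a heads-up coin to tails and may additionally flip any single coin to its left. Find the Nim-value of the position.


Coins: T H T T H T H H T H T H T
Key fact: a single head at position k behaves exactly like a Nim heap of size k (turning it to T and optionally flipping a coin at j < k corresponds to moving the heap from k to j, or to 0), and heads combine as a disjunctive sum (two heads at the same place would cancel, matching j XOR j = 0). So the Nim-value is the XOR of the 1-indexed positions of the heads.
Face-up positions (1-indexed): [2, 5, 7, 8, 10, 12]
XOR 0 with 2: 0 XOR 2 = 2
XOR 2 with 5: 2 XOR 5 = 7
XOR 7 with 7: 7 XOR 7 = 0
XOR 0 with 8: 0 XOR 8 = 8
XOR 8 with 10: 8 XOR 10 = 2
XOR 2 with 12: 2 XOR 12 = 14
Nim-value = 14

14


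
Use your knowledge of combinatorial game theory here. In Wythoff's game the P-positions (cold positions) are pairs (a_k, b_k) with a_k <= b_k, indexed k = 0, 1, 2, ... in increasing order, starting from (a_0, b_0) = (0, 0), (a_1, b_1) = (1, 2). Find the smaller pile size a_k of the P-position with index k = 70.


By Wythoff's theorem, a_k = floor(k * phi) and b_k = floor(k * phi^2) = a_k + k, where phi = (1 + sqrt(5))/2 is the golden ratio.
phi = (1 + sqrt(5))/2 = 1.618034
k = 70
k * phi = 70 * 1.618034 = 113.262379
a_70 = floor(k * phi) = 113

113


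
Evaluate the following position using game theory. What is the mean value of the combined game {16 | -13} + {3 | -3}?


G1 = {16 | -13}, G2 = {3 | -3}
Each is a switch {a | b} with numbers a > b; its mean value is (a + b)/2, and mean value is additive over game sums: m(G1 + G2) = m(G1) + m(G2).
Mean of G1 = (16 + (-13))/2 = 3/2 = 3/2
Mean of G2 = (3 + (-3))/2 = 0/2 = 0
Mean of G1 + G2 = 3/2 + 0 = 3/2

3/2


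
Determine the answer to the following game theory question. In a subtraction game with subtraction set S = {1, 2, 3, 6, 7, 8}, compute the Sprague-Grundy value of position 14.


The subtraction set is S = {1, 2, 3, 6, 7, 8}.
G(k) = mex{ G(k - s) : s in S, s <= k }. We compute iteratively: G(0) = 0.
G(1) = mex({0}) = 1
G(2) = mex({0, 1}) = 2
G(3) = mex({0, 1, 2}) = 3
G(4) = mex({1, 2, 3}) = 0
G(5) = mex({0, 2, 3}) = 1
G(6) = mex({0, 1, 3}) = 2
G(7) = mex({0, 1, 2}) = 3
G(8) = mex({0, 1, 2, 3}) = 4
G(9) = mex({1, 2, 3, 4}) = 0
G(10) = mex({0, 2, 3, 4}) = 1
G(11) = mex({0, 1, 3, 4}) = 2
G(12) = mex({0, 1, 2}) = 3
G(13) = mex({1, 2, 3}) = 0
G(14) = mex({0, 2, 3, 4}) = 1
Therefore G(14) = 1.

1


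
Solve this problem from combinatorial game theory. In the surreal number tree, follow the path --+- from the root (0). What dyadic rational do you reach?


Sign expansion: --+-
Rule: track bounds (lo, hi), initially (-inf, +inf). On '+', the current value becomes lo and we move to the simplest number in (value, hi): value + 1 if hi = +inf, otherwise the midpoint (value + hi)/2. On '-', the current value becomes hi and we move to value - 1 if lo = -inf, otherwise the midpoint (lo + value)/2.
Start at 0.
Step 1: sign = -, move left. Bounds: (-inf, 0). Value = -1
Step 2: sign = -, move left. Bounds: (-inf, -1). Value = -2
Step 3: sign = +, move right. Bounds: (-2, -1). Value = -3/2
Step 4: sign = -, move left. Bounds: (-2, -3/2). Value = -7/4
The surreal number with sign expansion --+- is -7/4.

-7/4


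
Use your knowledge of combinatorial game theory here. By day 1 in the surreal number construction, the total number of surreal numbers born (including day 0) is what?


Day 0: {|} = 0 is born. Count = 1.
Day n: the number of surreal numbers born by day n is 2^(n+1) - 1.
By day 0: 2^1 - 1 = 1
By day 1: 2^2 - 1 = 3
By day 1: 3 surreal numbers.

3


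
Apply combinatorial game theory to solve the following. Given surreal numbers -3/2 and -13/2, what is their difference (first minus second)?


x = -3/2, y = -13/2
Converting to common denominator: 2
x = -3/2, y = -13/2
x - y = -3/2 - -13/2 = 5

5


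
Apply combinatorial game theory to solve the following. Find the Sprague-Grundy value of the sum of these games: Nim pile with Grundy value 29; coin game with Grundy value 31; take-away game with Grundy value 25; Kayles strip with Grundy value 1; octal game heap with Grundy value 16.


By the Sprague-Grundy theorem, the Grundy value of a sum of games is the XOR of individual Grundy values.
Nim pile: Grundy value = 29. Running XOR: 0 XOR 29 = 29
coin game: Grundy value = 31. Running XOR: 29 XOR 31 = 2
take-away game: Grundy value = 25. Running XOR: 2 XOR 25 = 27
Kayles strip: Grundy value = 1. Running XOR: 27 XOR 1 = 26
octal game heap: Grundy value = 16. Running XOR: 26 XOR 16 = 10
The combined Grundy value is 10.

10


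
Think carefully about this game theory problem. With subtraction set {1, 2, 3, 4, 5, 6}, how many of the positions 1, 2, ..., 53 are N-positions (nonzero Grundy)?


Subtraction set S = {1, 2, 3, 4, 5, 6}, so G(n) = n mod 7.
G(n) = 0 when n is a multiple of 7.
Multiples of 7 in [1, 53]: 7
N-positions (nonzero Grundy) = 53 - 7 = 46

46


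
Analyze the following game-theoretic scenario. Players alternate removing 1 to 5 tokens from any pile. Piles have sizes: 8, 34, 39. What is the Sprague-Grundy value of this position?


Subtraction set: {1, 2, 3, 4, 5}
For this subtraction set, G(n) = n mod 6 (period = max + 1 = 6).
Pile 1 (size 8): G(8) = 8 mod 6 = 2
Pile 2 (size 34): G(34) = 34 mod 6 = 4
Pile 3 (size 39): G(39) = 39 mod 6 = 3
Total Grundy value = XOR of all: 2 XOR 4 XOR 3 = 5

5
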